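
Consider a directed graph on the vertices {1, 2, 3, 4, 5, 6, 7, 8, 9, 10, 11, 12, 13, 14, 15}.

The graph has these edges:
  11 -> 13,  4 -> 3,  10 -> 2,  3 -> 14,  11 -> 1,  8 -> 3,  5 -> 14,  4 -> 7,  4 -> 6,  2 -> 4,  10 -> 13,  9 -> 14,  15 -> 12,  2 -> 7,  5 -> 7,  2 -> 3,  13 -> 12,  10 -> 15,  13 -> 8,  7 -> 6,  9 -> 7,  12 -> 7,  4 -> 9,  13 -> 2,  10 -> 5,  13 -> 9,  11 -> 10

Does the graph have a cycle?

No

DFS with white/gray/black marking, starting from 2:
2 gray
  3 gray
    14 gray
    14 black
  3 black
  7 gray
    6 gray
    6 black
  7 black
  4 gray
    4→6: 6 black — skip
    4→7: 7 black — skip
    4→3: 3 black — skip
    9 gray
      9→7: 7 black — skip
      9→14: 14 black — skip
    9 black
  4 black
2 black
1 gray
1 black
5 gray
  5→7: 7 black — skip
  5→14: 14 black — skip
5 black
8 gray
  8→3: 3 black — skip
8 black
10 gray
  13 gray
    13→2: 2 black — skip
    12 gray
      12→7: 7 black — skip
    12 black
    13→8: 8 black — skip
    13→9: 9 black — skip
  13 black
  10→5: 5 black — skip
  15 gray
    15→12: 12 black — skip
  15 black
  10→2: 2 black — skip
10 black
11 gray
  11→10: 10 black — skip
  11→13: 13 black — skip
  11→1: 1 black — skip
11 black
Every edge goes to a white or black vertex — no back edge, so the graph is acyclic.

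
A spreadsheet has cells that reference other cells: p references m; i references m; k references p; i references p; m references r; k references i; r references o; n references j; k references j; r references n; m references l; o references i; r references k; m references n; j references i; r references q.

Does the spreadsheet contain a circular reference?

Yes

DFS with white/gray/black marking, starting from r:
r gray
  n gray
    j gray
      i gray
        m gray
          m→r: r is gray → back edge
Back edge found, so a cycle exists: r → n → j → i → m → r.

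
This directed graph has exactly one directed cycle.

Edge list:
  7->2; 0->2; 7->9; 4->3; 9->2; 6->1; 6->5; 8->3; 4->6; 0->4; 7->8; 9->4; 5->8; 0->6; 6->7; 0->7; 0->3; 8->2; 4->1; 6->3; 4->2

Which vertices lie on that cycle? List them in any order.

4, 6, 7, 9

DFS with gray/black marking from 6:
6 gray
  1 gray
  1 black
  5 gray
    8 gray
      2 gray
      2 black
      3 gray
      3 black
    8 black
  5 black
  6→3: 3 black — skip
  7 gray
    7→8: 8 black — skip
    7→2: 2 black — skip
    9 gray
      9→2: 2 black — skip
      4 gray
        4→1: 1 black — skip
        4→2: 2 black — skip
        4→6: 6 is gray → back edge
Back edge closes the cycle 6 → 7 → 9 → 4 → 6; its vertices are {4, 6, 7, 9}.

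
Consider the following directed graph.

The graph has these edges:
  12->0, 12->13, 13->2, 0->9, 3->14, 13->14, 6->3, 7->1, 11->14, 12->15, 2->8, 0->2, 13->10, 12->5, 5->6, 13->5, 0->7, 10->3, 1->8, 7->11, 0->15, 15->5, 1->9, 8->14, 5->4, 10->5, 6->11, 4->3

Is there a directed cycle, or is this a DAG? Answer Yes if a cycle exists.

No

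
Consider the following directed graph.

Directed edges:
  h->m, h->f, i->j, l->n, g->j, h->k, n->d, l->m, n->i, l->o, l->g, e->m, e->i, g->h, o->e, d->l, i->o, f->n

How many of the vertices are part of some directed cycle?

A vertex is on a directed cycle iff it belongs to a strongly connected component of size ≥ 2 (or has a self-loop).
The vertices on cycles are {d, e, f, g, h, i, l, n, o} — 9 in total.

9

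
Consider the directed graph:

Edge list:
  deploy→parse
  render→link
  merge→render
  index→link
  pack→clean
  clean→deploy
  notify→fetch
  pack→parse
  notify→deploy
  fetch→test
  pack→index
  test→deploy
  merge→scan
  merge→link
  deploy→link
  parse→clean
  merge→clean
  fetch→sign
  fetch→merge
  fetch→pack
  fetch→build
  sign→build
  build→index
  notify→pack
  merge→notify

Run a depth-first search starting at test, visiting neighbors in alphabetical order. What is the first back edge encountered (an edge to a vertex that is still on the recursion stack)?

clean->deploy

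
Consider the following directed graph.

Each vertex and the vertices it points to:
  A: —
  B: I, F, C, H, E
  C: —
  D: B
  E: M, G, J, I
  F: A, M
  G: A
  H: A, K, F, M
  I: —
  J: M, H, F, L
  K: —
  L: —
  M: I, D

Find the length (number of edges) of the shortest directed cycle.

4

For each vertex v, BFS finds the shortest path from v back to v.
The shortest such closed walk is B → E → M → D → B, length 4.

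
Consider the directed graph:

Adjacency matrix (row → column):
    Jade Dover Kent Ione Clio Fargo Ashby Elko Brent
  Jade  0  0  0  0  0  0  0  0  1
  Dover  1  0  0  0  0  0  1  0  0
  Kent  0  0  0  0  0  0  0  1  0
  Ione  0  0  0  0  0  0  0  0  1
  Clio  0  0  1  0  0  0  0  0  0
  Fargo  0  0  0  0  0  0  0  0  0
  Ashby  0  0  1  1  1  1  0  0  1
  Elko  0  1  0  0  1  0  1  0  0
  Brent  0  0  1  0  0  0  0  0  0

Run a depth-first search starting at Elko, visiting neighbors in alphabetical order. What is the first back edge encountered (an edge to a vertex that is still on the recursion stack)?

DFS from Elko (visiting neighbors in alphabetical order); mark gray on enter, black on exit:
Elko gray
  Ashby gray
    Brent gray
      Kent gray
        Kent→Elko: Elko is gray → back edge
First back edge: Kent → Elko.

Kent->Elko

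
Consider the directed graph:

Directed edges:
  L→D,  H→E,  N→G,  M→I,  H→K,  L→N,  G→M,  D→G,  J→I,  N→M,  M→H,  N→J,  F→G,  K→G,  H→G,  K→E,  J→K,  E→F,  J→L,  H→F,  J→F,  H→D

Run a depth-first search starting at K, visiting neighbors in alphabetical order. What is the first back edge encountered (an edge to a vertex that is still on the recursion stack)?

DFS from K (visiting neighbors in alphabetical order); mark gray on enter, black on exit:
K gray
  E gray
    F gray
      G gray
        M gray
          H gray
            D gray
              D→G: G is gray → back edge
First back edge: D → G.

D→G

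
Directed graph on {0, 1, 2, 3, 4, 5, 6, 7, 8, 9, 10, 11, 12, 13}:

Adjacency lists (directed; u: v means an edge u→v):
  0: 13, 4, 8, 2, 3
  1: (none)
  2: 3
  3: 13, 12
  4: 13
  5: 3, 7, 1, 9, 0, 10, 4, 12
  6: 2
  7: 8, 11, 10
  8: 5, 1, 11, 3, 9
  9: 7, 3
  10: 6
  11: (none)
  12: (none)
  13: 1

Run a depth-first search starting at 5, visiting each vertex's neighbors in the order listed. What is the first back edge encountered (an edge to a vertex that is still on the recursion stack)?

8→5

DFS from 5 (visiting each vertex's neighbors in the order listed); mark gray on enter, black on exit:
5 gray
  3 gray
    13 gray
      1 gray
      1 black
    13 black
    12 gray
    12 black
  3 black
  7 gray
    8 gray
      8→5: 5 is gray → back edge
First back edge: 8 → 5.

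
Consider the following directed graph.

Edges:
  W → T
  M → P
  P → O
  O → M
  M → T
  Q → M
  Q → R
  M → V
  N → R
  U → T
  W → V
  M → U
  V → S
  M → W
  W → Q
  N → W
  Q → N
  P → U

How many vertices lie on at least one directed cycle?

6

A vertex is on a directed cycle iff it belongs to a strongly connected component of size ≥ 2 (or has a self-loop).
The vertices on cycles are {M, N, O, P, Q, W} — 6 in total.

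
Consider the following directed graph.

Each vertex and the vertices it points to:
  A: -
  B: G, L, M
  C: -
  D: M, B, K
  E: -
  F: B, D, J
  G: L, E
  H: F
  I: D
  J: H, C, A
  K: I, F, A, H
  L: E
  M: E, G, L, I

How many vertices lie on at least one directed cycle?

8

A vertex is on a directed cycle iff it belongs to a strongly connected component of size ≥ 2 (or has a self-loop).
The vertices on cycles are {B, D, F, H, I, J, K, M} — 8 in total.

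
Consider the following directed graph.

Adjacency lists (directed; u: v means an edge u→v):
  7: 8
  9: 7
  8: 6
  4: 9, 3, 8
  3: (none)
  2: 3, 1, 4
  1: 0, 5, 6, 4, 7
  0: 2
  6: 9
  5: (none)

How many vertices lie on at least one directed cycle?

7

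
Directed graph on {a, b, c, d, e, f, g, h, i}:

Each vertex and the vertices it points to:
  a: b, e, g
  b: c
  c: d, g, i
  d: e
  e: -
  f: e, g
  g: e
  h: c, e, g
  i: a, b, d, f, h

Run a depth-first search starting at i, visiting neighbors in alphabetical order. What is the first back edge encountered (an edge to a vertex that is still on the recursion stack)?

DFS from i (visiting neighbors in alphabetical order); mark gray on enter, black on exit:
i gray
  a gray
    b gray
      c gray
        d gray
          e gray
          e black
        d black
        g gray
          g→e: e black — skip
        g black
        c→i: i is gray → back edge
First back edge: c → i.

c→i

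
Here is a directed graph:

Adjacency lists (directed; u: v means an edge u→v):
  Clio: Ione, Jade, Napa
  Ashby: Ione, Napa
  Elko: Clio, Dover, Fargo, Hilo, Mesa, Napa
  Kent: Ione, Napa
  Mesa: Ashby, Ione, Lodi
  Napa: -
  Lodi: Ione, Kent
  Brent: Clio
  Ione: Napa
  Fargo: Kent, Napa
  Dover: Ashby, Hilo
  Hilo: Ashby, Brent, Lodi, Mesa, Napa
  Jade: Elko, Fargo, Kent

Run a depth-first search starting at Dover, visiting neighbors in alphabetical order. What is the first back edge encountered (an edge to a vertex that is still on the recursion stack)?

Elko->Clio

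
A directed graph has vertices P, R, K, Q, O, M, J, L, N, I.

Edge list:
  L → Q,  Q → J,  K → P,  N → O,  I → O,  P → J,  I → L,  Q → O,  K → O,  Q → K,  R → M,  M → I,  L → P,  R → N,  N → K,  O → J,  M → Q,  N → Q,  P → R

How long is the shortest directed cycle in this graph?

4

For each vertex v, BFS finds the shortest path from v back to v.
The shortest such closed walk is R → N → K → P → R, length 4.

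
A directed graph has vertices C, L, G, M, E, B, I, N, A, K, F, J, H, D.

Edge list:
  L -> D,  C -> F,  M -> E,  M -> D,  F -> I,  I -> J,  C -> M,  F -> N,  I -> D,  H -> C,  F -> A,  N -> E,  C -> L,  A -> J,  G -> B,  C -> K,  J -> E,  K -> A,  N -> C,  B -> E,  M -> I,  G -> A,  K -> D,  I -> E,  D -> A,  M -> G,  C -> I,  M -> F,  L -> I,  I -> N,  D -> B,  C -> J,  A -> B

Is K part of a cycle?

No

K lies on a cycle iff there is a path from K back to itself.
Exploring from K, it never reaches itself; equivalently, its strongly connected component is a singleton.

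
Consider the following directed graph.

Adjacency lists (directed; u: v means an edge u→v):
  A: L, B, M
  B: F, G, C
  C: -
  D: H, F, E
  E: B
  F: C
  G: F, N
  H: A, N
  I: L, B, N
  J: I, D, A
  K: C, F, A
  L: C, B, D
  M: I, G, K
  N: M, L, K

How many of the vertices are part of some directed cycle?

A vertex is on a directed cycle iff it belongs to a strongly connected component of size ≥ 2 (or has a self-loop).
The vertices on cycles are {A, B, D, E, G, H, I, K, L, M, N} — 11 in total.

11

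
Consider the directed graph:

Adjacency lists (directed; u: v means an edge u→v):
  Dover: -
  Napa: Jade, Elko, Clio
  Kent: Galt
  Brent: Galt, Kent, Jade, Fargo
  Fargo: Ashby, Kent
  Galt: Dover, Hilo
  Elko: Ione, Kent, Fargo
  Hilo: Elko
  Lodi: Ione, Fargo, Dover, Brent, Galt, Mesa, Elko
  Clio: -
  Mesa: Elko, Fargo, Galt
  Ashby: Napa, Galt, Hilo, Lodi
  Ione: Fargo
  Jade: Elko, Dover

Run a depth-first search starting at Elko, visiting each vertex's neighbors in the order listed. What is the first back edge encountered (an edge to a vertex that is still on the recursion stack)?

Jade->Elko

DFS from Elko (visiting each vertex's neighbors in the order listed); mark gray on enter, black on exit:
Elko gray
  Ione gray
    Fargo gray
      Ashby gray
        Napa gray
          Jade gray
            Jade→Elko: Elko is gray → back edge
First back edge: Jade → Elko.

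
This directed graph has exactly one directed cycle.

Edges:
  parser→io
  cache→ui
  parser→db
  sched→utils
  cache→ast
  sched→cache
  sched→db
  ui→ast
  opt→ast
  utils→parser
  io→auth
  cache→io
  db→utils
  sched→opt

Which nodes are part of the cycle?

db, utils, parser

DFS with gray/black marking from db:
db gray
  utils gray
    parser gray
      parser→db: db is gray → back edge
Back edge closes the cycle db → utils → parser → db; its vertices are {db, utils, parser}.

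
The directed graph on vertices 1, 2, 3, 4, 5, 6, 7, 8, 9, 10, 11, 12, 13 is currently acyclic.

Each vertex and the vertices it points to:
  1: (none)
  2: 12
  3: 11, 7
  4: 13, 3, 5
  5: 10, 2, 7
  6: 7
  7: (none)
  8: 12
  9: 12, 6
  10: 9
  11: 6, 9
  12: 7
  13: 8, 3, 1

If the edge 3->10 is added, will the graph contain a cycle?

Adding 3→10 creates a cycle iff 10 can already reach 3.
Explore from 10: no path reaches 3. The graph stays acyclic.

No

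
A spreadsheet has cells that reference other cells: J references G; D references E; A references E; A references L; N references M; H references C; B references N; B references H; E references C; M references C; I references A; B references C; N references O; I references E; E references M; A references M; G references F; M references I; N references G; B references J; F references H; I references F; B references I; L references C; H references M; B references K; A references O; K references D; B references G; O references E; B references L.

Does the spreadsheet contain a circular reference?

DFS with white/gray/black marking, starting from N:
N gray
  G gray
    F gray
      H gray
        C gray
        C black
        M gray
          I gray
            E gray
              E→M: M is gray → back edge
Back edge found, so a cycle exists: M → I → E → M.

Yes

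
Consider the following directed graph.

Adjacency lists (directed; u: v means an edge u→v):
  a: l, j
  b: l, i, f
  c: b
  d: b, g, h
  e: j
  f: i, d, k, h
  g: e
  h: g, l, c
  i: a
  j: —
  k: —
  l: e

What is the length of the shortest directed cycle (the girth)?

For each vertex v, BFS finds the shortest path from v back to v.
The shortest such closed walk is b → f → d → b, length 3.

3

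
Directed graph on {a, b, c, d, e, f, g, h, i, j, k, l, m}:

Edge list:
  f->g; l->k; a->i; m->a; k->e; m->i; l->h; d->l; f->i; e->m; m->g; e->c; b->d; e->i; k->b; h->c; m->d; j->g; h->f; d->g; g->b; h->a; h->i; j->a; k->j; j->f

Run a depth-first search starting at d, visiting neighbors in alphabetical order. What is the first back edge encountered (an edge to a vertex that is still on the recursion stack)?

b→d

DFS from d (visiting neighbors in alphabetical order); mark gray on enter, black on exit:
d gray
  g gray
    b gray
      b→d: d is gray → back edge
First back edge: b → d.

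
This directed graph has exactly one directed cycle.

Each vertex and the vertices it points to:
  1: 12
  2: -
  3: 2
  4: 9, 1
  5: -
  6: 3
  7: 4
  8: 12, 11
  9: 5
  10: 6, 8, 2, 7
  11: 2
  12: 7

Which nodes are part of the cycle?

DFS with gray/black marking from 7:
7 gray
  4 gray
    9 gray
      5 gray
      5 black
    9 black
    1 gray
      12 gray
        12→7: 7 is gray → back edge
Back edge closes the cycle 7 → 4 → 1 → 12 → 7; its vertices are {1, 4, 7, 12}.

1, 4, 7, 12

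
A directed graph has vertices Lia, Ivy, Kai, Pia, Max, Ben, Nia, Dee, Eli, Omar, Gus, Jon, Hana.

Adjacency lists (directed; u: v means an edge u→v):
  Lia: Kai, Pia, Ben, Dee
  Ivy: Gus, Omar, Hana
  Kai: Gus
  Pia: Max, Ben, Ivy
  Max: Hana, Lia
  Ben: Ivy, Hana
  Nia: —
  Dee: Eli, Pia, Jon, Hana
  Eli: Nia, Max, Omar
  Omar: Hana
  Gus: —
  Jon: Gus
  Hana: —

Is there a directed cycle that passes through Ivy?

Ivy lies on a cycle iff there is a path from Ivy back to itself.
Exploring from Ivy, it never reaches itself; equivalently, its strongly connected component is a singleton.

No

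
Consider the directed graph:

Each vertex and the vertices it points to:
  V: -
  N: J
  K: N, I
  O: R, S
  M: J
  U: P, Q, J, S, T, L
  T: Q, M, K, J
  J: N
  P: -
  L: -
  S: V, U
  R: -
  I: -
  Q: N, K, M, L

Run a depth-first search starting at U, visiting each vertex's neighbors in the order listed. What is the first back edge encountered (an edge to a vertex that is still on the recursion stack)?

J→N

DFS from U (visiting each vertex's neighbors in the order listed); mark gray on enter, black on exit:
U gray
  P gray
  P black
  Q gray
    N gray
      J gray
        J→N: N is gray → back edge
First back edge: J → N.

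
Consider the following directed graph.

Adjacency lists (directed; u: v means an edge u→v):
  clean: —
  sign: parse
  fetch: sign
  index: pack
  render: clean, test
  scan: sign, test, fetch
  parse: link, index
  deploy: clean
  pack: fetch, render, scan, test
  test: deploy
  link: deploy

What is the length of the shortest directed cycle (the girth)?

5

For each vertex v, BFS finds the shortest path from v back to v.
The shortest such closed walk is parse → index → pack → fetch → sign → parse, length 5.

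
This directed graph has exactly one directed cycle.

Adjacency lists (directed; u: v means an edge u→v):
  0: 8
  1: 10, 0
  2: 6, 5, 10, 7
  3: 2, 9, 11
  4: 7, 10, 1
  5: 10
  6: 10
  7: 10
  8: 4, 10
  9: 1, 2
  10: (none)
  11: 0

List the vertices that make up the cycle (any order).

DFS with gray/black marking from 0:
0 gray
  8 gray
    4 gray
      7 gray
        10 gray
        10 black
      7 black
      4→10: 10 black — skip
      1 gray
        1→10: 10 black — skip
        1→0: 0 is gray → back edge
Back edge closes the cycle 0 → 8 → 4 → 1 → 0; its vertices are {0, 1, 4, 8}.

0, 1, 4, 8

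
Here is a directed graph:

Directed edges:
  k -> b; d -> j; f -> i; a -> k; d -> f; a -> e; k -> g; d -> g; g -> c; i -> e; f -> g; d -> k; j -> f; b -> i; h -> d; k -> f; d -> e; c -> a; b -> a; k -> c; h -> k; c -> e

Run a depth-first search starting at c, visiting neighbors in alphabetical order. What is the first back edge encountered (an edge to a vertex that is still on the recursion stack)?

b->a

DFS from c (visiting neighbors in alphabetical order); mark gray on enter, black on exit:
c gray
  a gray
    e gray
    e black
    k gray
      b gray
        b→a: a is gray → back edge
First back edge: b → a.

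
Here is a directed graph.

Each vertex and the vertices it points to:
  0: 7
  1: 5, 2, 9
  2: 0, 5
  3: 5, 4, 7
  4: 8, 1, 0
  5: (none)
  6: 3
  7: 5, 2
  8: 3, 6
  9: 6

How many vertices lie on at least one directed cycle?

9

A vertex is on a directed cycle iff it belongs to a strongly connected component of size ≥ 2 (or has a self-loop).
The vertices on cycles are {0, 1, 2, 3, 4, 6, 7, 8, 9} — 9 in total.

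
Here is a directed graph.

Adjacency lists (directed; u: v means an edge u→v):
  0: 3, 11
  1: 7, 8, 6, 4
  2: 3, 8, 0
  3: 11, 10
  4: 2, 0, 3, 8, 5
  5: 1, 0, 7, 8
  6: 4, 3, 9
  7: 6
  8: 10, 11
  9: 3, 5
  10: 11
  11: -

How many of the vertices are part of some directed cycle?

A vertex is on a directed cycle iff it belongs to a strongly connected component of size ≥ 2 (or has a self-loop).
The vertices on cycles are {1, 4, 5, 6, 7, 9} — 6 in total.

6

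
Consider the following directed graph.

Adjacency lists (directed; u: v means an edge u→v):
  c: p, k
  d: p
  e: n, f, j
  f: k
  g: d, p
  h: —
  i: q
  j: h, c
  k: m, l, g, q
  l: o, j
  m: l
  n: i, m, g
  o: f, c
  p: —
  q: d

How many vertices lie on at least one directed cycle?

7

A vertex is on a directed cycle iff it belongs to a strongly connected component of size ≥ 2 (or has a self-loop).
The vertices on cycles are {c, f, j, k, l, m, o} — 7 in total.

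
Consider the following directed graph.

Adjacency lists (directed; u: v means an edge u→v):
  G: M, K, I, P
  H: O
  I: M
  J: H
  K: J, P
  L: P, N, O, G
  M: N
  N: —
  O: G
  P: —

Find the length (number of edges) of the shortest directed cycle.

5

For each vertex v, BFS finds the shortest path from v back to v.
The shortest such closed walk is G → K → J → H → O → G, length 5.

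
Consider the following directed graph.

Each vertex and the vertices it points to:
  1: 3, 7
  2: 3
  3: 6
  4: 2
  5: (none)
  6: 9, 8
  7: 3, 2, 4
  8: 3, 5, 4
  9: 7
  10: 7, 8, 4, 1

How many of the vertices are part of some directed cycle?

7

A vertex is on a directed cycle iff it belongs to a strongly connected component of size ≥ 2 (or has a self-loop).
The vertices on cycles are {2, 3, 4, 6, 7, 8, 9} — 7 in total.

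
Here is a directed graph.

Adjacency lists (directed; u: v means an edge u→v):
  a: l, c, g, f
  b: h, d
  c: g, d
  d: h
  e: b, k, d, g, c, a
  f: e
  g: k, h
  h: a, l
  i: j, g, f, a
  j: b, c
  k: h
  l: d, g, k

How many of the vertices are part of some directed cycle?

A vertex is on a directed cycle iff it belongs to a strongly connected component of size ≥ 2 (or has a self-loop).
The vertices on cycles are {a, b, c, d, e, f, g, h, k, l} — 10 in total.

10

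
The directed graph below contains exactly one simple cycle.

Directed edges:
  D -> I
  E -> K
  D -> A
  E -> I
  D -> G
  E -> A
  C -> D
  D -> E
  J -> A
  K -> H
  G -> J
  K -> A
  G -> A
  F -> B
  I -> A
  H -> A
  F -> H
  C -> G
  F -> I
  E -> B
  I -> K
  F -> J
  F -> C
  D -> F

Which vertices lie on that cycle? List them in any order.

C, D, F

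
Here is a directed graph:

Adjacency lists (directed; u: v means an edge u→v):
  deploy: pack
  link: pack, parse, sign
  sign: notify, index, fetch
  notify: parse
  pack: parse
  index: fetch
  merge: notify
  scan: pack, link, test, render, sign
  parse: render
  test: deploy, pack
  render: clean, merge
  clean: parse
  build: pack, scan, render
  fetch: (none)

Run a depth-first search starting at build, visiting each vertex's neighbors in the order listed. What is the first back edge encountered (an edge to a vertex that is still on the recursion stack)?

DFS from build (visiting each vertex's neighbors in the order listed); mark gray on enter, black on exit:
build gray
  pack gray
    parse gray
      render gray
        clean gray
          clean→parse: parse is gray → back edge
First back edge: clean → parse.

clean->parse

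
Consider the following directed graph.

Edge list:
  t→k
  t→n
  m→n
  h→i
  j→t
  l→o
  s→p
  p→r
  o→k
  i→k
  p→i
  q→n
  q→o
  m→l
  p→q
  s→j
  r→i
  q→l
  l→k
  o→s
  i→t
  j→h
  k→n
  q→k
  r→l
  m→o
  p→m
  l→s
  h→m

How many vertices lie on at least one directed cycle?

9

A vertex is on a directed cycle iff it belongs to a strongly connected component of size ≥ 2 (or has a self-loop).
The vertices on cycles are {h, j, l, m, o, p, q, r, s} — 9 in total.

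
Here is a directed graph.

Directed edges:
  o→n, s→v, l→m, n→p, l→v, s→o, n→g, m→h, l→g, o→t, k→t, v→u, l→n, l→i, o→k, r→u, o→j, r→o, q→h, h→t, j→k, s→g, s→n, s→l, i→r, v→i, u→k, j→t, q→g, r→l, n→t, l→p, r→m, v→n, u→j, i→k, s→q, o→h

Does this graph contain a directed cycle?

Yes

DFS with white/gray/black marking, starting from i:
i gray
  k gray
    t gray
    t black
  k black
  r gray
    m gray
      h gray
        h→t: t black — skip
      h black
    m black
    u gray
      u→k: k black — skip
      j gray
        j→k: k black — skip
        j→t: t black — skip
      j black
    u black
    o gray
      o→h: h black — skip
      o→t: t black — skip
      o→j: j black — skip
      n gray
        n→t: t black — skip
        p gray
        p black
        g gray
        g black
      n black
      o→k: k black — skip
    o black
    l gray
      l→n: n black — skip
      l→p: p black — skip
      l→g: g black — skip
      v gray
        v→u: u black — skip
        v→i: i is gray → back edge
Back edge found, so a cycle exists: i → r → l → v → i.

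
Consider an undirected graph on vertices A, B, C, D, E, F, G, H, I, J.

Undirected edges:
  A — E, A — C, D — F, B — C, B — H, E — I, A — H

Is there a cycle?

Yes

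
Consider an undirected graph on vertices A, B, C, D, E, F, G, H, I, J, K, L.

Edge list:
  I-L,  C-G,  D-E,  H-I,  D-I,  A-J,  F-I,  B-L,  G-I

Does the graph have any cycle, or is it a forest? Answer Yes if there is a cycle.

No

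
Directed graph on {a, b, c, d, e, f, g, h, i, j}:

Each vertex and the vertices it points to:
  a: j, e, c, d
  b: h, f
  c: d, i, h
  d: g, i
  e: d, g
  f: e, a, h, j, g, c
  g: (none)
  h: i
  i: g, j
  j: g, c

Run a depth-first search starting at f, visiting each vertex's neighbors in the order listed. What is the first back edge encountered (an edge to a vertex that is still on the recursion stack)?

c→d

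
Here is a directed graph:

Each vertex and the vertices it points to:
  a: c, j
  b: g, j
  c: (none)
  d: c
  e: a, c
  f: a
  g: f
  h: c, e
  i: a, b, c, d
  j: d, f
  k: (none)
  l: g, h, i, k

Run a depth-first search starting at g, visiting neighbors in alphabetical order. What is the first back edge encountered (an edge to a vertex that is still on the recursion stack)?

DFS from g (visiting neighbors in alphabetical order); mark gray on enter, black on exit:
g gray
  f gray
    a gray
      c gray
      c black
      j gray
        d gray
          d→c: c black — skip
        d black
        j→f: f is gray → back edge
First back edge: j → f.

j->f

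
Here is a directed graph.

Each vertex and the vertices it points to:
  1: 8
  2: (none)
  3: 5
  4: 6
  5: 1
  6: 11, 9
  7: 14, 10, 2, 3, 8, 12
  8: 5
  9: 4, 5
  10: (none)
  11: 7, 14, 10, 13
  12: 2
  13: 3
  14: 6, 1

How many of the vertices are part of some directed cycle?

9

A vertex is on a directed cycle iff it belongs to a strongly connected component of size ≥ 2 (or has a self-loop).
The vertices on cycles are {1, 4, 5, 6, 7, 8, 9, 11, 14} — 9 in total.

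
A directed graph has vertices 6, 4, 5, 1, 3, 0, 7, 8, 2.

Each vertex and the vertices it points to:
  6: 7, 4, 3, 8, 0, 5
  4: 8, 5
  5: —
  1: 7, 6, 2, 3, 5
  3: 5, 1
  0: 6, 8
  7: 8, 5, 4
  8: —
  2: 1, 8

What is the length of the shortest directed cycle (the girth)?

2

For each vertex v, BFS finds the shortest path from v back to v.
The shortest such closed walk is 1 → 2 → 1, length 2.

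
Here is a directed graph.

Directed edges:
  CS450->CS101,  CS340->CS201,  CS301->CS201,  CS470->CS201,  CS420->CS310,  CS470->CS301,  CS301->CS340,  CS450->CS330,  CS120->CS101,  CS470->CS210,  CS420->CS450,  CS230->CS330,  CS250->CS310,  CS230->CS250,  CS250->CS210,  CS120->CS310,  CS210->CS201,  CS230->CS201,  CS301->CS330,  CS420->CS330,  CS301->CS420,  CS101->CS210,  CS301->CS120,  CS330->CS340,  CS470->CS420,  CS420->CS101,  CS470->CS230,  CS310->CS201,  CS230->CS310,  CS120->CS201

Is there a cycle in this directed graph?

DFS with white/gray/black marking, starting from CS330:
CS330 gray
  CS340 gray
    CS201 gray
    CS201 black
  CS340 black
CS330 black
CS210 gray
  CS210→CS201: CS201 black — skip
CS210 black
CS301 gray
  CS301→CS201: CS201 black — skip
  CS301→CS340: CS340 black — skip
  CS301→CS330: CS330 black — skip
  CS420 gray
    CS450 gray
      CS101 gray
        CS101→CS210: CS210 black — skip
      CS101 black
      CS450→CS330: CS330 black — skip
    CS450 black
    CS310 gray
      CS310→CS201: CS201 black — skip
    CS310 black
    CS420→CS330: CS330 black — skip
    CS420→CS101: CS101 black — skip
  CS420 black
  CS120 gray
    CS120→CS310: CS310 black — skip
    CS120→CS101: CS101 black — skip
    CS120→CS201: CS201 black — skip
  CS120 black
CS301 black
CS230 gray
  CS230→CS201: CS201 black — skip
  CS230→CS310: CS310 black — skip
  CS250 gray
    CS250→CS310: CS310 black — skip
    CS250→CS210: CS210 black — skip
  CS250 black
  CS230→CS330: CS330 black — skip
CS230 black
CS470 gray
  CS470→CS210: CS210 black — skip
  CS470→CS201: CS201 black — skip
  CS470→CS420: CS420 black — skip
  CS470→CS230: CS230 black — skip
  CS470→CS301: CS301 black — skip
CS470 black
Every edge goes to a white or black vertex — no back edge, so the graph is acyclic.

No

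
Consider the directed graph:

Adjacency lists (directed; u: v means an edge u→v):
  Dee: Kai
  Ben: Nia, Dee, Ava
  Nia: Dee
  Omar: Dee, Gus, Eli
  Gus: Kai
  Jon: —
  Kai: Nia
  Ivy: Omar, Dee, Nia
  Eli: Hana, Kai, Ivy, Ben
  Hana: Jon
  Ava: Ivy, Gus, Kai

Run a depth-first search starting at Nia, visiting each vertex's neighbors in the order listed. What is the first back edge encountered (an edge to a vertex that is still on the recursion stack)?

Kai→Nia

DFS from Nia (visiting each vertex's neighbors in the order listed); mark gray on enter, black on exit:
Nia gray
  Dee gray
    Kai gray
      Kai→Nia: Nia is gray → back edge
First back edge: Kai → Nia.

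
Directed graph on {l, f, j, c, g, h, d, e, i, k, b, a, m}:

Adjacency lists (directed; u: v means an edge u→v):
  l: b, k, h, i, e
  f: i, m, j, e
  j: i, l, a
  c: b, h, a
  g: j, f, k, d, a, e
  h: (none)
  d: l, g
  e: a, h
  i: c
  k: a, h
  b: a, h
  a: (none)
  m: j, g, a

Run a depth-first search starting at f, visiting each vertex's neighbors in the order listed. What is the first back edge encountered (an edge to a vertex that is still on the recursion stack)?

g->f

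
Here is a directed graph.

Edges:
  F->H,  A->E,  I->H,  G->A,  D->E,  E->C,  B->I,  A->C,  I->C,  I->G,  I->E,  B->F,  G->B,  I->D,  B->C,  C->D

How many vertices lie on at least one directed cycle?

A vertex is on a directed cycle iff it belongs to a strongly connected component of size ≥ 2 (or has a self-loop).
The vertices on cycles are {B, C, D, E, G, I} — 6 in total.

6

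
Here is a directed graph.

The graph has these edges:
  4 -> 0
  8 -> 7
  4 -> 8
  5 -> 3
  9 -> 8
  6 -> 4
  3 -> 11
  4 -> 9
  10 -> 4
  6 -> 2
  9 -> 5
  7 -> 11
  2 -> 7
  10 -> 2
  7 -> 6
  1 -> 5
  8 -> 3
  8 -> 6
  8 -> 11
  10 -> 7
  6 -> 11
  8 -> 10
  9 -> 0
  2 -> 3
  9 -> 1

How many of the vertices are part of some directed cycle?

A vertex is on a directed cycle iff it belongs to a strongly connected component of size ≥ 2 (or has a self-loop).
The vertices on cycles are {2, 4, 6, 7, 8, 9, 10} — 7 in total.

7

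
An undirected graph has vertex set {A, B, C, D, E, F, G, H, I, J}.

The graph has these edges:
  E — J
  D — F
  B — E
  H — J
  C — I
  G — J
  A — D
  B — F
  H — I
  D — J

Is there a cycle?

DFS, tracking each vertex's parent; an edge to a visited non-parent vertex closes a cycle.
Start from H:
visit H (parent –)
  visit I (parent H)
    I–H: parent, skip
    visit C (parent I)
      C–I: parent, skip
  visit J (parent H)
    visit D (parent J)
      D–J: parent, skip
      visit A (parent D)
        A–D: parent, skip
      visit F (parent D)
        F–D: parent, skip
        visit B (parent F)
          B–F: parent, skip
          visit E (parent B)
            E–J: J visited and ≠ parent → cycle
Cycle: J – D – F – B – E – J.

Yes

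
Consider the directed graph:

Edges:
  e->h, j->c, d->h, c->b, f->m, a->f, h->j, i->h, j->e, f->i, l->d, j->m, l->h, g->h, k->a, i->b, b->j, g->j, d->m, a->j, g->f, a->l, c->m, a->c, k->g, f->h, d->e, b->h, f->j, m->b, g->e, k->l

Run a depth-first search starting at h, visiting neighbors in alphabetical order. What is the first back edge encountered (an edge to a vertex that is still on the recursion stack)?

b->h

DFS from h (visiting neighbors in alphabetical order); mark gray on enter, black on exit:
h gray
  j gray
    c gray
      b gray
        b→h: h is gray → back edge
First back edge: b → h.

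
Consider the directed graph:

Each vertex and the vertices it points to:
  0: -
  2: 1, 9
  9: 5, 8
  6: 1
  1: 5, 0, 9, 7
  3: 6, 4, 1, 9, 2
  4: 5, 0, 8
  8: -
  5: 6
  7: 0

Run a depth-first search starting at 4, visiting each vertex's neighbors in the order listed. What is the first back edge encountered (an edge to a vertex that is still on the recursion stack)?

1→5

DFS from 4 (visiting each vertex's neighbors in the order listed); mark gray on enter, black on exit:
4 gray
  5 gray
    6 gray
      1 gray
        1→5: 5 is gray → back edge
First back edge: 1 → 5.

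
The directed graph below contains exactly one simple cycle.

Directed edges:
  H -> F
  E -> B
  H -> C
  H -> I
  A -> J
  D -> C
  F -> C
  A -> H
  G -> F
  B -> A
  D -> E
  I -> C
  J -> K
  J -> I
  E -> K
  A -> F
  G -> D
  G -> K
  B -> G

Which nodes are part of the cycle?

B, D, E, G

DFS with gray/black marking from B:
B gray
  G gray
    D gray
      E gray
        K gray
        K black
        E→B: B is gray → back edge
Back edge closes the cycle B → G → D → E → B; its vertices are {B, D, E, G}.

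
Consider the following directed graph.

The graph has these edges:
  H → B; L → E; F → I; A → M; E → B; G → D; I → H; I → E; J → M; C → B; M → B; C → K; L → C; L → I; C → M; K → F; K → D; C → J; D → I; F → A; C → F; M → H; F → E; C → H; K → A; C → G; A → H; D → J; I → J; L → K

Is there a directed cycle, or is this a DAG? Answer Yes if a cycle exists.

No

DFS with white/gray/black marking, starting from H:
H gray
  B gray
  B black
H black
A gray
  M gray
    M→H: H black — skip
    M→B: B black — skip
  M black
  A→H: H black — skip
A black
C gray
  C→H: H black — skip
  F gray
    I gray
      E gray
        E→B: B black — skip
      E black
      J gray
        J→M: M black — skip
      J black
      I→H: H black — skip
    I black
    F→E: E black — skip
    F→A: A black — skip
  F black
  C→J: J black — skip
  G gray
    D gray
      D→J: J black — skip
      D→I: I black — skip
    D black
  G black
  C→B: B black — skip
  K gray
    K→F: F black — skip
    K→D: D black — skip
    K→A: A black — skip
  K black
  C→M: M black — skip
C black
L gray
  L→C: C black — skip
  L→I: I black — skip
  L→K: K black — skip
  L→E: E black — skip
L black
Every edge goes to a white or black vertex — no back edge, so the graph is acyclic.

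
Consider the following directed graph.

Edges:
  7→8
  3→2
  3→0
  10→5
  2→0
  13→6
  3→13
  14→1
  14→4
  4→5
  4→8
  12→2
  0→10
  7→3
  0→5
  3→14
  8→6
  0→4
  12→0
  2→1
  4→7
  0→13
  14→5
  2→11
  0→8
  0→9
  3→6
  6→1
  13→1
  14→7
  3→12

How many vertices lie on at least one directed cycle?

A vertex is on a directed cycle iff it belongs to a strongly connected component of size ≥ 2 (or has a self-loop).
The vertices on cycles are {0, 2, 3, 4, 7, 12, 14} — 7 in total.

7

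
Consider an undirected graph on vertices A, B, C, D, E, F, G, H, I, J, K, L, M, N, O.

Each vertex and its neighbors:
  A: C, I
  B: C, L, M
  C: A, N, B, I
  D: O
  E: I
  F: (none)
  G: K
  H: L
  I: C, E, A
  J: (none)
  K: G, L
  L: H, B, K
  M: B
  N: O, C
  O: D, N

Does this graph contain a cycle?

Yes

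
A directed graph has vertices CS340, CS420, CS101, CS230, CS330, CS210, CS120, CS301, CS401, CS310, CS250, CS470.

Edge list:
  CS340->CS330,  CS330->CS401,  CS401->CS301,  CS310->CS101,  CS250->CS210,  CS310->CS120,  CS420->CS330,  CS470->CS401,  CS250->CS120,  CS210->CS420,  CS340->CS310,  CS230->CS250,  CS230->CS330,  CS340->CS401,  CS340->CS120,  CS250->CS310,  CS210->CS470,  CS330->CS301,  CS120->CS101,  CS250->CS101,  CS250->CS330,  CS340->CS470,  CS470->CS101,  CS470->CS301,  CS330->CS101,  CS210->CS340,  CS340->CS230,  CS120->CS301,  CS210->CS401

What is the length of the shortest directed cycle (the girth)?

For each vertex v, BFS finds the shortest path from v back to v.
The shortest such closed walk is CS250 → CS210 → CS340 → CS230 → CS250, length 4.

4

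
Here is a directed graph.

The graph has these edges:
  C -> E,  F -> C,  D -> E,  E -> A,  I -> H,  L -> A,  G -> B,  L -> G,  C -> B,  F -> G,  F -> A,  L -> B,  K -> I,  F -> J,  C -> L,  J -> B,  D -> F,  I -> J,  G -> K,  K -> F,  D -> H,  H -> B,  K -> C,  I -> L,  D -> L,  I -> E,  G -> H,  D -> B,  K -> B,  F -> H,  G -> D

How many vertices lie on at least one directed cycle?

7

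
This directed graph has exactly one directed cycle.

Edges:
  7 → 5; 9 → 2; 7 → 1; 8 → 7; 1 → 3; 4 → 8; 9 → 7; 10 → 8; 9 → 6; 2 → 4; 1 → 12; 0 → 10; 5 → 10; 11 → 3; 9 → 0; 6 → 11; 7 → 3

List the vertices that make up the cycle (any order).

5, 7, 8, 10

DFS with gray/black marking from 7:
7 gray
  5 gray
    10 gray
      8 gray
        8→7: 7 is gray → back edge
Back edge closes the cycle 7 → 5 → 10 → 8 → 7; its vertices are {5, 7, 8, 10}.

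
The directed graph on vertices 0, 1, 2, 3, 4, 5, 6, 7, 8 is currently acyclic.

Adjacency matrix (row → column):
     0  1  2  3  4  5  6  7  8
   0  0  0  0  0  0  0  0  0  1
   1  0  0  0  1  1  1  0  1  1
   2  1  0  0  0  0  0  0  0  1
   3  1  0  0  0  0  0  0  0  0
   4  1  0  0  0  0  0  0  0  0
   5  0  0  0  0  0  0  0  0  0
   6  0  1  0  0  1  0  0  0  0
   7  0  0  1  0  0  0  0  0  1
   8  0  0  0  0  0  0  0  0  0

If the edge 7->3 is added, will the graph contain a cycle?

No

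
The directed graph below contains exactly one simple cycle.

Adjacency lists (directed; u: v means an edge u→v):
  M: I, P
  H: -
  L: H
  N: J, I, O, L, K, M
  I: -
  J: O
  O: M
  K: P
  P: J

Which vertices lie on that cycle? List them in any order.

J, M, O, P

DFS with gray/black marking from M:
M gray
  I gray
  I black
  P gray
    J gray
      O gray
        O→M: M is gray → back edge
Back edge closes the cycle M → P → J → O → M; its vertices are {J, M, O, P}.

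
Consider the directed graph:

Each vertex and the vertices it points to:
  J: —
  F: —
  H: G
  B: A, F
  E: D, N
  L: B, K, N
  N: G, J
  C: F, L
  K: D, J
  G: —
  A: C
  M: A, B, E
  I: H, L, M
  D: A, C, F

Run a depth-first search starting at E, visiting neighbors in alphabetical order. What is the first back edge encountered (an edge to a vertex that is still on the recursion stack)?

DFS from E (visiting neighbors in alphabetical order); mark gray on enter, black on exit:
E gray
  D gray
    A gray
      C gray
        F gray
        F black
        L gray
          B gray
            B→A: A is gray → back edge
First back edge: B → A.

B->A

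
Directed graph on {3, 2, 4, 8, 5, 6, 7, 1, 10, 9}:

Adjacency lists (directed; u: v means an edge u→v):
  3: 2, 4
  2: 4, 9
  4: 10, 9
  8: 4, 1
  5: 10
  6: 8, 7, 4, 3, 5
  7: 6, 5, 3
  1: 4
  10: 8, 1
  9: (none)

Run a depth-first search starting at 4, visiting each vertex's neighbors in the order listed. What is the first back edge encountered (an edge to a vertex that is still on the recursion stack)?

8->4

DFS from 4 (visiting each vertex's neighbors in the order listed); mark gray on enter, black on exit:
4 gray
  10 gray
    8 gray
      8→4: 4 is gray → back edge
First back edge: 8 → 4.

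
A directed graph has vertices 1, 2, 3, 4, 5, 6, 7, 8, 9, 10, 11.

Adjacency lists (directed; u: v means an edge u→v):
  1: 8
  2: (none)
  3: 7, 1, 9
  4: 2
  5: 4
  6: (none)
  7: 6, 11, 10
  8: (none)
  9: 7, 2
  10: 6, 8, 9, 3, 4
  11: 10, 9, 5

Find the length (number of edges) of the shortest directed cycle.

For each vertex v, BFS finds the shortest path from v back to v.
The shortest such closed walk is 11 → 9 → 7 → 11, length 3.

3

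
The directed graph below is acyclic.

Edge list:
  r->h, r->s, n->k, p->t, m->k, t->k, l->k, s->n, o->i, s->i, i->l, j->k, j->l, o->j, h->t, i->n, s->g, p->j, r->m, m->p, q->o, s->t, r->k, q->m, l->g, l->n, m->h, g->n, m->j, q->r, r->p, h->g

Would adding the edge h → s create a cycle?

No

Adding h→s creates a cycle iff s can already reach h.
Explore from s: no path reaches h. The graph stays acyclic.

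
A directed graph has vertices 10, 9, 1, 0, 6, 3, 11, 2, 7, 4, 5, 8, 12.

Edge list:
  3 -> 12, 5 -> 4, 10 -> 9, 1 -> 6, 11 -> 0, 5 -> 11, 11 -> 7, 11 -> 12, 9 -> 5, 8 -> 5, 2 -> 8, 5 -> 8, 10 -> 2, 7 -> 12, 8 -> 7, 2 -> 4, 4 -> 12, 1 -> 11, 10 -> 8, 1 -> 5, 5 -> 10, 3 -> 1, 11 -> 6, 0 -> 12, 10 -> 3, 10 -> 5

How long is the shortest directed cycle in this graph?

For each vertex v, BFS finds the shortest path from v back to v.
The shortest such closed walk is 5 → 10 → 5, length 2.

2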